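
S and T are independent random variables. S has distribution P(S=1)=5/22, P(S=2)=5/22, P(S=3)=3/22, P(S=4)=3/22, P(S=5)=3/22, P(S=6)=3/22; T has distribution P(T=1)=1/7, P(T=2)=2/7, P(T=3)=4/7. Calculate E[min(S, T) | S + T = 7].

17/7

P(S + T = 7) = 3/22.
Summing min(S,T)·P(x,y) over outcomes with S + T = 7 gives 51/154.
E[min(S, T) | S + T = 7] = (51/154) / (3/22) = 17/7.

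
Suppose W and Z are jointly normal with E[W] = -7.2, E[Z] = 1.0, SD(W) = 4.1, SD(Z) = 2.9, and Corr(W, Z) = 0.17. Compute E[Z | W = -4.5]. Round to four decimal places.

For a bivariate normal, E[Z | W=x] = μ_Z + ρ·(σ_Z/σ_W)·(x − μ_W).
E[Z | W=-4.5] = 1.0 + (0.17)·(2.9/4.1)·(-4.5 − (-7.2)) = 1.0 + (0.120244)·(2.7) = 1.3247.

1.3247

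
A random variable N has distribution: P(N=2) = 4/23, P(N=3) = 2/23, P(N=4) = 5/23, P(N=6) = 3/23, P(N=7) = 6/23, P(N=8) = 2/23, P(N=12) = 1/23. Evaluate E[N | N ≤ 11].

P(N ≤ 11) = 22/23.
Σ over the event: 2·4/23 + 3·2/23 + 4·5/23 + 6·3/23 + 7·6/23 + 8·2/23 = 110/23.
E[N | N ≤ 11] = (110/23) / (22/23) = 5.

5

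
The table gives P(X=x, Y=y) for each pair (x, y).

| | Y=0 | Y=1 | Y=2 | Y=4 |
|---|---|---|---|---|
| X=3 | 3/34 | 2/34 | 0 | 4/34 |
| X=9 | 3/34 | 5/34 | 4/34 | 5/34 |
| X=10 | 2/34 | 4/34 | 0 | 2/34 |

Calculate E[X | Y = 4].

P(Y = 4) = 11/34.
Σ X·P over the event = 3·(4/34) + 9·(5/34) + 10·(2/34) = 77/34.
E[X | Y = 4] = (77/34) / (11/34) = 7.

7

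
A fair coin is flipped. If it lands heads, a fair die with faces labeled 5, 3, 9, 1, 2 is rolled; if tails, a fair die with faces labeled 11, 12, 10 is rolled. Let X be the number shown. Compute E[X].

15/2

E[X | heads] = (5+3+9+1+2)/5 = 4.
E[X | tails] = (11+12+10)/3 = 11.
By the law of total expectation,
E[X] = (1/2)·(4) + (1/2)·(11) = 15/2.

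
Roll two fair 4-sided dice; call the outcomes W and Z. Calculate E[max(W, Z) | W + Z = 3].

2

Outcomes with W + Z = 3: (1,2), (2,1), each with probability 1/16.
E[max(W, Z) | W + Z = 3] = (2 + 2) / 2 = 2.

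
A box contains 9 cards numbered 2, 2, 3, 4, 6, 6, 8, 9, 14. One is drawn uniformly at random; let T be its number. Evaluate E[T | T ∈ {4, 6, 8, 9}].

33/5

P(T ∈ {4, 6, 8, 9}) = 5/9.
Σ over the event: 4·1/9 + 6·2/9 + 8·1/9 + 9·1/9 = 11/3.
E[T | T ∈ {4, 6, 8, 9}] = (11/3) / (5/9) = 33/5.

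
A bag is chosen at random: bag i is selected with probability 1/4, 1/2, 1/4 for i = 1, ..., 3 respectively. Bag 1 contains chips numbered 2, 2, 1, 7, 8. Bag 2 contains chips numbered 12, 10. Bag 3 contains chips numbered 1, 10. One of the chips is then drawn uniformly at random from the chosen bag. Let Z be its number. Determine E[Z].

63/8

E[Z | bag 1] = (2+2+1+7+8)/5 = 4.
E[Z | bag 2] = (12+10)/2 = 11.
E[Z | bag 3] = (1+10)/2 = 11/2.
E[Z] = (1/4)·(4) + (1/2)·(11) + (1/4)·(11/2) = 63/8.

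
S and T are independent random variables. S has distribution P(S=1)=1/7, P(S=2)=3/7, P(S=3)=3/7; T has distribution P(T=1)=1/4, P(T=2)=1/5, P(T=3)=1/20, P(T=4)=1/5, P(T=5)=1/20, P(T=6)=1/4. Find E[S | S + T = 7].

47/20

P(S + T = 7) = 1/7.
Summing S·P(x,y) over outcomes with S + T = 7 gives 47/140.
E[S | S + T = 7] = (47/140) / (1/7) = 47/20.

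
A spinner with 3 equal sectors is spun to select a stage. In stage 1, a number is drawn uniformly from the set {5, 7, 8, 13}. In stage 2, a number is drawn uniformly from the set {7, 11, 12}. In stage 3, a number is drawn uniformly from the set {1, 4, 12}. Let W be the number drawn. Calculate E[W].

287/36

E[W | stage 1] = (5+7+8+13)/4 = 33/4.
E[W | stage 2] = (7+11+12)/3 = 10.
E[W | stage 3] = (1+4+12)/3 = 17/3.
E[W] = (1/3)·(33/4) + (1/3)·(10) + (1/3)·(17/3) = 287/36.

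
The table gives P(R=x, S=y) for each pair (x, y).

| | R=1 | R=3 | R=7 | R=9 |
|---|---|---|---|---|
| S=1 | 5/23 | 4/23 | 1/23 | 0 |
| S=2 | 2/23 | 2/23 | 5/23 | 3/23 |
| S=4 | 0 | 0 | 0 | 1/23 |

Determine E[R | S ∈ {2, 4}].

79/13

P(S ∈ {2, 4}) = 13/23.
Σ R·P over the event = 1·(2/23) + 3·(2/23) + 7·(5/23) + 9·(3/23) + 9·(1/23) = 79/23.
E[R | S ∈ {2, 4}] = (79/23) / (13/23) = 79/13.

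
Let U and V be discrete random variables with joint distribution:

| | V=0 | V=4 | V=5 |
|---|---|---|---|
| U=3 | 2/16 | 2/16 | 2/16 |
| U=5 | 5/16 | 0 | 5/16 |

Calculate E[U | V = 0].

31/7

P(V = 0) = 7/16.
Σ U·P over the event = 3·(2/16) + 5·(5/16) = 31/16.
E[U | V = 0] = (31/16) / (7/16) = 31/7.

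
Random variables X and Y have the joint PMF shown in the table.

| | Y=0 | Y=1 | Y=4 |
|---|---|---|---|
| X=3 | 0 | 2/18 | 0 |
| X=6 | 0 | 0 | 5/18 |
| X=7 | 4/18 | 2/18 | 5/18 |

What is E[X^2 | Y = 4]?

P(Y = 4) = 5/9.
Σ X^2·P over the event = 36·(5/18) + 49·(5/18) = 425/18.
E[X^2 | Y = 4] = (425/18) / (5/9) = 85/2.

85/2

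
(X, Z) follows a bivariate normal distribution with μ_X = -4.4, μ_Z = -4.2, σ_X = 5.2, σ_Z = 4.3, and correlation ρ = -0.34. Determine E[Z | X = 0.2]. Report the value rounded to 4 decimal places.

For a bivariate normal, E[Z | X=x] = μ_Z + ρ·(σ_Z/σ_X)·(x − μ_X).
E[Z | X=0.2] = -4.2 + (-0.34)·(4.3/5.2)·(0.2 − (-4.4)) = -4.2 + (-0.28115)·(4.6) = -5.4933.

-5.4933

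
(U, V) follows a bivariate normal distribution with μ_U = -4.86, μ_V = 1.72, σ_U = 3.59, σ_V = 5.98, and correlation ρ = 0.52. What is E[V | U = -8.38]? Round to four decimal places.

-1.3290

E[V | U=x] = μ_V + ρ(σ_V/σ_U)(x − μ_U) for jointly normal variables.
E[V | U=-8.38] = 1.72 + (0.52)·(5.98/3.59)·(-8.38 − (-4.86)) = 1.72 + (0.86618)·(-3.52) = -1.3290.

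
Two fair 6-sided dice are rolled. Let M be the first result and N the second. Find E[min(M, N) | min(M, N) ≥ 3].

31/8

P(min(M, N) ≥ 3) = 4/9.
Summing min(M,N)·P(x,y) over outcomes with min(M, N) ≥ 3 gives 31/18.
E[min(M, N) | min(M, N) ≥ 3] = (31/18) / (4/9) = 31/8.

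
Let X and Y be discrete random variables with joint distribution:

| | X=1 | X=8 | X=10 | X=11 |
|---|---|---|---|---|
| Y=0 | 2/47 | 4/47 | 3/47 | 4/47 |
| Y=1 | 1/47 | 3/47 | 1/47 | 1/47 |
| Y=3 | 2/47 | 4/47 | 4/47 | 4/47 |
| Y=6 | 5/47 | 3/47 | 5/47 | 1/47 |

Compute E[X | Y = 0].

108/13

P(Y = 0) = 13/47.
Σ X·P over the event = 1·(2/47) + 8·(4/47) + 10·(3/47) + 11·(4/47) = 108/47.
E[X | Y = 0] = (108/47) / (13/47) = 108/13.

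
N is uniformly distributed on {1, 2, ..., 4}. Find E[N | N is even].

Given N is even, N is equally likely to be any of {2, 4}.
E[N | N is even] = (2 + 4) / 2 = 3.

3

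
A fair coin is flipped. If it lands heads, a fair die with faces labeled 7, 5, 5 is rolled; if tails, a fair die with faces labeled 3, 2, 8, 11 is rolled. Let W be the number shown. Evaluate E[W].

E[W | heads] = (7+5+5)/3 = 17/3.
E[W | tails] = (3+2+8+11)/4 = 6.
E[W] = (1/2)·(17/3) + (1/2)·(6) = 35/6.

35/6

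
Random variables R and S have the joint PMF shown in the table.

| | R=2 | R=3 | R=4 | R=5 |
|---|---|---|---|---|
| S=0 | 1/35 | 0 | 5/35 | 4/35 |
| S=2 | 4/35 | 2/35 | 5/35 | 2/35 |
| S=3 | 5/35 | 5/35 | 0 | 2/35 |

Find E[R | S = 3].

35/12

P(S = 3) = 12/35.
Σ R·P over the event = 2·(5/35) + 3·(5/35) + 5·(2/35) = 1.
E[R | S = 3] = (1) / (12/35) = 35/12.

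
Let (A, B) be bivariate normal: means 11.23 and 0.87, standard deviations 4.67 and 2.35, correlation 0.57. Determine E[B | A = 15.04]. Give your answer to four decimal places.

1.9628

E[B | A=x] = μ_B + ρ(σ_B/σ_A)(x − μ_A) for jointly normal variables.
E[B | A=15.04] = 0.87 + (0.57)·(2.35/4.67)·(15.04 − (11.23)) = 0.87 + (0.28683)·(3.81) = 1.9628.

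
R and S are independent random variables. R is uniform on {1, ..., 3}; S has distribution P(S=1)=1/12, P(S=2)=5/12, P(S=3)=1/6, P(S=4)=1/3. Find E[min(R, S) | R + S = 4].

P(R + S = 4) = 2/9.
Summing min(R,S)·P(x,y) over outcomes with R + S = 4 gives 13/36.
E[min(R, S) | R + S = 4] = (13/36) / (2/9) = 13/8.

13/8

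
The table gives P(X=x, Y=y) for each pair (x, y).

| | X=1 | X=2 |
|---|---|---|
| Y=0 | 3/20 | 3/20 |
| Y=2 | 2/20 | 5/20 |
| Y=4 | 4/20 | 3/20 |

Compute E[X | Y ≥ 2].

P(Y ≥ 2) = 7/10.
Σ X·P over the event = 1·(2/20) + 1·(4/20) + 2·(5/20) + 2·(3/20) = 11/10.
E[X | Y ≥ 2] = (11/10) / (7/10) = 11/7.

11/7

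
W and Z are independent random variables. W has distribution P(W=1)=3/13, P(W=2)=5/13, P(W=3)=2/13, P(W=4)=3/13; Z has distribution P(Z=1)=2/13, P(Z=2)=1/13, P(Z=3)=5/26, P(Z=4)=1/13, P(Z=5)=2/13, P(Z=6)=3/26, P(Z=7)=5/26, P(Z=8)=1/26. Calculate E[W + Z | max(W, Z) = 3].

P(max(W, Z) = 3) = 31/169.
Summing (W+Z)·P(x,y) over outcomes with max(W, Z) = 3 gives 297/338.
E[W + Z | max(W, Z) = 3] = (297/338) / (31/169) = 297/62.

297/62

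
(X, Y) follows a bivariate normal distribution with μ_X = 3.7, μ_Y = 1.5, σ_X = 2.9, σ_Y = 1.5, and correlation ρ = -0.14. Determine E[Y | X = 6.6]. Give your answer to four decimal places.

For a bivariate normal, E[Y | X=x] = μ_Y + ρ·(σ_Y/σ_X)·(x − μ_X).
E[Y | X=6.6] = 1.5 + (-0.14)·(1.5/2.9)·(6.6 − (3.7)) = 1.5 + (-0.072414)·(2.9) = 1.2900.

1.2900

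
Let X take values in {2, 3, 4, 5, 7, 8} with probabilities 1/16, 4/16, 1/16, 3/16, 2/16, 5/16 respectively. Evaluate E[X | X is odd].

P(X is odd) = 9/16.
Σ over the event: 3·1/4 + 5·3/16 + 7·1/8 = 41/16.
E[X | X is odd] = (41/16) / (9/16) = 41/9.

41/9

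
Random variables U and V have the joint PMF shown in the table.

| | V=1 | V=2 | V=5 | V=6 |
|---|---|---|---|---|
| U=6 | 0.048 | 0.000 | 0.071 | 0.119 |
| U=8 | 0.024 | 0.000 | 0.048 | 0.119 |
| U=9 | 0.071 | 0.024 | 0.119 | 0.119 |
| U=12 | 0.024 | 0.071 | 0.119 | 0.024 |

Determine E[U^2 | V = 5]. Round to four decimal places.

90.7647

P(V = 5) = 0.357.
Summing U^2·P(U=x,V=y) over the conditioning event gives 32.403.
E[U^2 | V = 5] = (32.403) / (0.357) = 90.7647.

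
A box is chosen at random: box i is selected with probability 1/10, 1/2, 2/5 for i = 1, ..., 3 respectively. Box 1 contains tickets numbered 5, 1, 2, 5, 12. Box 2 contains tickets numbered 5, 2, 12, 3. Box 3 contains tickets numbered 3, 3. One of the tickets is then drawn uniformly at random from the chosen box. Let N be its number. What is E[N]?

E[N | box 1] = (5+1+2+5+12)/5 = 5.
E[N | box 2] = (5+2+12+3)/4 = 11/2.
E[N | box 3] = (3+3)/2 = 3.
E[N] = (1/10)·(5) + (1/2)·(11/2) + (2/5)·(3) = 89/20.

89/20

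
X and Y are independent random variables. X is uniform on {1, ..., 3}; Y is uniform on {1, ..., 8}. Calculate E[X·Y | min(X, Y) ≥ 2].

25/2

P(min(X, Y) ≥ 2) = 7/12.
Summing XY·P(x,y) over outcomes with min(X, Y) ≥ 2 gives 175/24.
E[X·Y | min(X, Y) ≥ 2] = (175/24) / (7/12) = 25/2.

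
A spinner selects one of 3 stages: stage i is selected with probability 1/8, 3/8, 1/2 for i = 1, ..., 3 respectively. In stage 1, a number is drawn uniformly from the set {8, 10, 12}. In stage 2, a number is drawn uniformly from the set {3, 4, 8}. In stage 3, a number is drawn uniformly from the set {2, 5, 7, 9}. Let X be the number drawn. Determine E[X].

6

E[X | stage 1] = (8+10+12)/3 = 10.
E[X | stage 2] = (3+4+8)/3 = 5.
E[X | stage 3] = (2+5+7+9)/4 = 23/4.
E[X] = (1/8)·(10) + (3/8)·(5) + (1/2)·(23/4) = 6.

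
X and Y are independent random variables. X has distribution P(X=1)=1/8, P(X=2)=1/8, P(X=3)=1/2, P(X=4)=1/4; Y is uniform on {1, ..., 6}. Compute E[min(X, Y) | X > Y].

P(X > Y) = 5/16.
Summing min(X,Y)·P(x,y) over outcomes with X > Y gives 25/48.
E[min(X, Y) | X > Y] = (25/48) / (5/16) = 5/3.

5/3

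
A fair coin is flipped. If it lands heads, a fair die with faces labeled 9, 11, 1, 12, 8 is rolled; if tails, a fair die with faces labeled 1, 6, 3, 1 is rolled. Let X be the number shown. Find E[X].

219/40

E[X | heads] = (9+11+1+12+8)/5 = 41/5.
E[X | tails] = (1+6+3+1)/4 = 11/4.
By the law of total expectation,
E[X] = (1/2)·(41/5) + (1/2)·(11/4) = 219/40.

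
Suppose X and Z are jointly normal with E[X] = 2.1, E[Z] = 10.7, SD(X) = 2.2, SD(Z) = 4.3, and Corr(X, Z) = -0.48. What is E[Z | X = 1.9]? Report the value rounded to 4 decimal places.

For a bivariate normal, E[Z | X=x] = μ_Z + ρ·(σ_Z/σ_X)·(x − μ_X).
E[Z | X=1.9] = 10.7 + (-0.48)·(4.3/2.2)·(1.9 − (2.1)) = 10.7 + (-0.93818)·(-0.2) = 10.8876.

10.8876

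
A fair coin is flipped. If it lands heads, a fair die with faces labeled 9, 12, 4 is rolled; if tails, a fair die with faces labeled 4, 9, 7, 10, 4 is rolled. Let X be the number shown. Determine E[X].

227/30

E[X | heads] = (9+12+4)/3 = 25/3.
E[X | tails] = (4+9+7+10+4)/5 = 34/5.
E[X] = (1/2)·(25/3) + (1/2)·(34/5) = 227/30.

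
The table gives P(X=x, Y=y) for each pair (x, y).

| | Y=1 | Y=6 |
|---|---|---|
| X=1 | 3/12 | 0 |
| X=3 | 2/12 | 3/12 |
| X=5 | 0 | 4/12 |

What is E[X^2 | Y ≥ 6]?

P(Y ≥ 6) = 7/12.
Σ X^2·P over the event = 9·(3/12) + 25·(4/12) = 127/12.
E[X^2 | Y ≥ 6] = (127/12) / (7/12) = 127/7.

127/7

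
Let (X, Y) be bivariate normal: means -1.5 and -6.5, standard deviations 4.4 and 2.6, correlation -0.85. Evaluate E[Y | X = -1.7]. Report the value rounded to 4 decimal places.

-6.3995

For a bivariate normal, E[Y | X=x] = μ_Y + ρ·(σ_Y/σ_X)·(x − μ_X).
E[Y | X=-1.7] = -6.5 + (-0.85)·(2.6/4.4)·(-1.7 − (-1.5)) = -6.5 + (-0.50227)·(-0.2) = -6.3995.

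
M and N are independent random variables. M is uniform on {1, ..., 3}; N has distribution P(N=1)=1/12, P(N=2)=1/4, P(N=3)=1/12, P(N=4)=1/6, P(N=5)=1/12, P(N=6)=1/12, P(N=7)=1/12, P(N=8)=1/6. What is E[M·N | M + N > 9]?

P(M + N > 9) = 5/36.
Summing MN·P(x,y) over outcomes with M + N > 9 gives 101/36.
E[M·N | M + N > 9] = (101/36) / (5/36) = 101/5.

101/5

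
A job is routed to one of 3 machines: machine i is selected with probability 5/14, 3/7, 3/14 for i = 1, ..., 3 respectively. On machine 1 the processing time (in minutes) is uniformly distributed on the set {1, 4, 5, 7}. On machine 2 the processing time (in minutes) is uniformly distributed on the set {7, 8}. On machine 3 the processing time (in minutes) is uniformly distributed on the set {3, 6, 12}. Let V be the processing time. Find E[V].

349/56

E[V | machine 1] = (1+4+5+7)/4 = 17/4.
E[V | machine 2] = (7+8)/2 = 15/2.
E[V | machine 3] = (3+6+12)/3 = 7.
By the law of total expectation,
E[V] = (5/14)·(17/4) + (3/7)·(15/2) + (3/14)·(7) = 349/56.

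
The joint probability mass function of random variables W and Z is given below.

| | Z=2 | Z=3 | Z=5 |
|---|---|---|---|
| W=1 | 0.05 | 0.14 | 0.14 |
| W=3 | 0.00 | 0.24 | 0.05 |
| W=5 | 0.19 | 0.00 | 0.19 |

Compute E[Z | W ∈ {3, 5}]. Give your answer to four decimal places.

3.4328

P(W ∈ {3, 5}) = 0.67.
Σ Z·P over the event = 3·(0.24) + 5·(0.05) + 2·(0.19) + 5·(0.19) = 2.30.
E[Z | W ∈ {3, 5}] = (2.30) / (0.67) = 3.4328.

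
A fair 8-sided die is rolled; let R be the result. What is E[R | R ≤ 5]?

Given R ≤ 5, R is equally likely to be any of {1, 2, 3, 4, 5}.
E[R | R ≤ 5] = (1 + 2 + 3 + 4 + 5) / 5 = 3.

3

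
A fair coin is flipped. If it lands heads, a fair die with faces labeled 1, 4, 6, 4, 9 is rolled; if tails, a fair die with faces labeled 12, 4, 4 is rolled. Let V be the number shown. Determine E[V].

86/15

E[V | heads] = (1+4+6+4+9)/5 = 24/5.
E[V | tails] = (12+4+4)/3 = 20/3.
E[V] = (1/2)·(24/5) + (1/2)·(20/3) = 86/15.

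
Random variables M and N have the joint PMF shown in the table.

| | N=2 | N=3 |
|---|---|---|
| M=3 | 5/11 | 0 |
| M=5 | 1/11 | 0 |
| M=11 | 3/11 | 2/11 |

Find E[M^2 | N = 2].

P(N = 2) = 9/11.
Σ M^2·P over the event = 9·(5/11) + 25·(1/11) + 121·(3/11) = 433/11.
E[M^2 | N = 2] = (433/11) / (9/11) = 433/9.

433/9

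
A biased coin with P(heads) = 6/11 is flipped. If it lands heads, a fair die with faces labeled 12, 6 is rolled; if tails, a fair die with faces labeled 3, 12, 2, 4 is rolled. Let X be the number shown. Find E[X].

321/44

E[X | heads] = (12+6)/2 = 9.
E[X | tails] = (3+12+2+4)/4 = 21/4.
E[X] = (6/11)·(9) + (5/11)·(21/4) = 321/44.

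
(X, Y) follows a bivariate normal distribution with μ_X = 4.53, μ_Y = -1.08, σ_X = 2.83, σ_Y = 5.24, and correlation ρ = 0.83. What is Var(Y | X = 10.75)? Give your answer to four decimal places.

8.5421

The conditional variance in a bivariate normal is σ_Y²(1 − ρ²), independent of x.
Var(Y | X=10.75) = (5.24)²·(1 − (0.83)²) = 27.4576·0.3111 = 8.5421.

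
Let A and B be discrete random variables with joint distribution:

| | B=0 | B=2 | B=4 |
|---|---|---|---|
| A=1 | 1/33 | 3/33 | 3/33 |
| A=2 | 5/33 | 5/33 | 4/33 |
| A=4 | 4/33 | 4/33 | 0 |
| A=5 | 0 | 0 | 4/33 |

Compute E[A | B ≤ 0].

27/10

P(B ≤ 0) = 10/33.
Σ A·P over the event = 1·(1/33) + 2·(5/33) + 4·(4/33) = 9/11.
E[A | B ≤ 0] = (9/11) / (10/33) = 27/10.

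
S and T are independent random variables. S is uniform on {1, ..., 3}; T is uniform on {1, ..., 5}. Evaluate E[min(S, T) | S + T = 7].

Outcomes with S + T = 7: (2,5), (3,4), each with probability 1/15.
E[min(S, T) | S + T = 7] = (2 + 3) / 2 = 5/2.

5/2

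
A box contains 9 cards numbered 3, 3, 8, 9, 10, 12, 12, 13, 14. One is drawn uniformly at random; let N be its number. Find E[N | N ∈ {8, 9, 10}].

P(N ∈ {8, 9, 10}) = 1/3.
Σ over the event: 8·1/9 + 9·1/9 + 10·1/9 = 3.
E[N | N ∈ {8, 9, 10}] = (3) / (1/3) = 9.

9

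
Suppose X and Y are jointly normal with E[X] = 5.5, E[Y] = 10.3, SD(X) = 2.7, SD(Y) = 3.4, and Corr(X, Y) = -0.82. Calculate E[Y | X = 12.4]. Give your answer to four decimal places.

3.1751

The regression of Y on X has slope ρ·σ_Y/σ_X and passes through (μ_X, μ_Y).
E[Y | X=12.4] = 10.3 + (-0.82)·(3.4/2.7)·(12.4 − (5.5)) = 10.3 + (-1.0326)·(6.9) = 3.1751.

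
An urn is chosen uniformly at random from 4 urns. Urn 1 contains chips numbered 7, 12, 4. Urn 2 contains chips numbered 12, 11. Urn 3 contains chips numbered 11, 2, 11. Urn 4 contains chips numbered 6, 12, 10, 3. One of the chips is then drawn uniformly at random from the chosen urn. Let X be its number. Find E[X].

E[X | urn 1] = (7+12+4)/3 = 23/3.
E[X | urn 2] = (12+11)/2 = 23/2.
E[X | urn 3] = (11+2+11)/3 = 8.
E[X | urn 4] = (6+12+10+3)/4 = 31/4.
E[X] = (1/4)·(23/3) + (1/4)·(23/2) + (1/4)·(8) + (1/4)·(31/4) = 419/48.

419/48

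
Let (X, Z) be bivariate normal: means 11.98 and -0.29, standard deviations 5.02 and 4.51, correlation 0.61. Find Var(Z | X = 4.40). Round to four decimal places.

12.7715

Var(Z | X=x) = (1 − ρ²)·σ_Z².
Var(Z | X=4.40) = (4.51)²·(1 − (0.61)²) = 20.3401·0.6279 = 12.7715.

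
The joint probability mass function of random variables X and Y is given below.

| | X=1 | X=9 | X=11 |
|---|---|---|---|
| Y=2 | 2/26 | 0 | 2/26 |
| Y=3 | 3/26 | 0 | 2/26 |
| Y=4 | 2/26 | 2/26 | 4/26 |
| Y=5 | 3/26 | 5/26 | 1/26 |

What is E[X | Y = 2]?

6

P(Y = 2) = 2/13.
Σ X·P over the event = 1·(2/26) + 11·(2/26) = 12/13.
E[X | Y = 2] = (12/13) / (2/13) = 6.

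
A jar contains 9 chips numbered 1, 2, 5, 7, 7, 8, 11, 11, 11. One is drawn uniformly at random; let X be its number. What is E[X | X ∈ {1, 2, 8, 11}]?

22/3

P(X ∈ {1, 2, 8, 11}) = 2/3.
Σ over the event: 1·1/9 + 2·1/9 + 8·1/9 + 11·1/3 = 44/9.
E[X | X ∈ {1, 2, 8, 11}] = (44/9) / (2/3) = 22/3.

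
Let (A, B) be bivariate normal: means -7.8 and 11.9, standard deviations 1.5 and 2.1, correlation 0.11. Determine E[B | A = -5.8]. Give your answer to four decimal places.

The regression of B on A has slope ρ·σ_B/σ_A and passes through (μ_A, μ_B).
E[B | A=-5.8] = 11.9 + (0.11)·(2.1/1.5)·(-5.8 − (-7.8)) = 11.9 + (0.154)·(2) = 12.2080.

12.2080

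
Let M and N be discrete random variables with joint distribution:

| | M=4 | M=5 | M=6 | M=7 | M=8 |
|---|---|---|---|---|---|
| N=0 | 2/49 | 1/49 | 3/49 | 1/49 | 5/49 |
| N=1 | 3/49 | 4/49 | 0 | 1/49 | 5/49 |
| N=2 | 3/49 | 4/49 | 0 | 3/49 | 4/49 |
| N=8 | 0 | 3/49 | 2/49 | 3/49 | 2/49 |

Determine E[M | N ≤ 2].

242/39

P(N ≤ 2) = 39/49.
Summing M·P(M=x,N=y) over the conditioning event gives 242/49.
E[M | N ≤ 2] = (242/49) / (39/49) = 242/39.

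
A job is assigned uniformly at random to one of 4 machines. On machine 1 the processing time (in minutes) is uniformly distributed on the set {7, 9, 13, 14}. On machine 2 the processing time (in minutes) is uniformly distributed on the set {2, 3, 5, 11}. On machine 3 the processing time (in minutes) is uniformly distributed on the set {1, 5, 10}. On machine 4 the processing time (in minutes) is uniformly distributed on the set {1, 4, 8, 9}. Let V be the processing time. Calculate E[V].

161/24

E[V | machine 1] = (7+9+13+14)/4 = 43/4.
E[V | machine 2] = (2+3+5+11)/4 = 21/4.
E[V | machine 3] = (1+5+10)/3 = 16/3.
E[V | machine 4] = (1+4+8+9)/4 = 11/2.
By the law of total expectation,
E[V] = (1/4)·(43/4) + (1/4)·(21/4) + (1/4)·(16/3) + (1/4)·(11/2) = 161/24.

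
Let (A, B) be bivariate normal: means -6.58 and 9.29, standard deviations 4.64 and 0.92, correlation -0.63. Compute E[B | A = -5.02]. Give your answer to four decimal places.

9.0951

The regression of B on A has slope ρ·σ_B/σ_A and passes through (μ_A, μ_B).
E[B | A=-5.02] = 9.29 + (-0.63)·(0.92/4.64)·(-5.02 − (-6.58)) = 9.29 + (-0.12491)·(1.56) = 9.0951.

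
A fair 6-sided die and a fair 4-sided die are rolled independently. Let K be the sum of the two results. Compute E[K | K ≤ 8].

P(K ≤ 8) = 7/8.
Σ over the event: 2·1/24 + 3·1/12 + 4·1/8 + 5·1/6 + 6·1/6 + 7·1/6 + 8·1/8 = 29/6.
E[K | K ≤ 8] = (29/6) / (7/8) = 116/21.

116/21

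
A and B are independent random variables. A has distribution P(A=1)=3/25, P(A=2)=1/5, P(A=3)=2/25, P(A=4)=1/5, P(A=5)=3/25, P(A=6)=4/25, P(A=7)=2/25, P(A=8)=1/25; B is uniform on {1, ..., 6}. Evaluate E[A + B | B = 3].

P(B = 3) = 1/6.
Summing (A+B)·P(x,y) over outcomes with B = 3 gives 7/6.
E[A + B | B = 3] = (7/6) / (1/6) = 7.

7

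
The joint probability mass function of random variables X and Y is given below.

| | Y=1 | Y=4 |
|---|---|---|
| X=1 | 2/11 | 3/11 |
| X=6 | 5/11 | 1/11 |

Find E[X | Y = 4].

9/4

P(Y = 4) = 4/11.
Σ X·P over the event = 1·(3/11) + 6·(1/11) = 9/11.
E[X | Y = 4] = (9/11) / (4/11) = 9/4.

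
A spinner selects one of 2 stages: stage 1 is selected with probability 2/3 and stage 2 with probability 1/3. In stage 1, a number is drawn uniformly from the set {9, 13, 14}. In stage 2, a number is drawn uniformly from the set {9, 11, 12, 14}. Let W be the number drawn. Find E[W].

71/6

E[W | stage 1] = (9+13+14)/3 = 12.
E[W | stage 2] = (9+11+12+14)/4 = 23/2.
E[W] = (2/3)·(12) + (1/3)·(23/2) = 71/6.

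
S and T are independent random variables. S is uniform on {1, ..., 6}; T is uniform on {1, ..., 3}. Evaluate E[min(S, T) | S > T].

11/6

P(S > T) = 2/3.
Summing min(S,T)·P(x,y) over outcomes with S > T gives 11/9.
E[min(S, T) | S > T] = (11/9) / (2/3) = 11/6.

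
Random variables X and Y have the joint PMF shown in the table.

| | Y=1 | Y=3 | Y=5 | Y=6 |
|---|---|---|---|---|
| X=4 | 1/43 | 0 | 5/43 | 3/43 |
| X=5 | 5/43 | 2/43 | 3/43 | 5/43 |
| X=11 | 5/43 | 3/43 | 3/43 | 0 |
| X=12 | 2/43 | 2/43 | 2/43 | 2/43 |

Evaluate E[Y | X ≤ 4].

44/9

P(X ≤ 4) = 9/43.
Σ Y·P over the event = 1·(1/43) + 5·(5/43) + 6·(3/43) = 44/43.
E[Y | X ≤ 4] = (44/43) / (9/43) = 44/9.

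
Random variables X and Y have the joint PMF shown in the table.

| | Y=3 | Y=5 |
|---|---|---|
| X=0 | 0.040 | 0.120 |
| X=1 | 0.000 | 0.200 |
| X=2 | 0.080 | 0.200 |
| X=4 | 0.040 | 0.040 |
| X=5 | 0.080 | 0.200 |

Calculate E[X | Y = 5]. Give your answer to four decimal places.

P(Y = 5) = 0.760.
Σ X·P over the event = 0·(0.120) + 1·(0.200) + 2·(0.200) + 4·(0.040) + 5·(0.200) = 1.760.
E[X | Y = 5] = (1.760) / (0.760) = 2.3158.

2.3158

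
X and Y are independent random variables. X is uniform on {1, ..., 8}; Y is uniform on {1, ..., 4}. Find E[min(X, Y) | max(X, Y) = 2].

4/3

Outcomes with max(X, Y) = 2: (1,2), (2,1), (2,2), each with probability 1/32.
E[min(X, Y) | max(X, Y) = 2] = (1 + 1 + 2) / 3 = 4/3.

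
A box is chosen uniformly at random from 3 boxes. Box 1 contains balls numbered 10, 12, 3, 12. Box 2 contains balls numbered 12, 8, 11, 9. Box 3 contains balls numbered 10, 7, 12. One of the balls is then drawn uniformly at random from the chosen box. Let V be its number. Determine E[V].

347/36

E[V | box 1] = (10+12+3+12)/4 = 37/4.
E[V | box 2] = (12+8+11+9)/4 = 10.
E[V | box 3] = (10+7+12)/3 = 29/3.
By the law of total expectation,
E[V] = (1/3)·(37/4) + (1/3)·(10) + (1/3)·(29/3) = 347/36.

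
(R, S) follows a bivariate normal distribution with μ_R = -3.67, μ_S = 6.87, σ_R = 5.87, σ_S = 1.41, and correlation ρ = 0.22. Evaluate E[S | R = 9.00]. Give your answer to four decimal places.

7.5395

The regression of S on R has slope ρ·σ_S/σ_R and passes through (μ_R, μ_S).
E[S | R=9.00] = 6.87 + (0.22)·(1.41/5.87)·(9.00 − (-3.67)) = 6.87 + (0.052845)·(12.67) = 7.5395.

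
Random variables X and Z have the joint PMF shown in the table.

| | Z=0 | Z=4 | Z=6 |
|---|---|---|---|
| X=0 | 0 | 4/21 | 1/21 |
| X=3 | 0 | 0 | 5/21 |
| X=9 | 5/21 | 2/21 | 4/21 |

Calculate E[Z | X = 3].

6

P(X = 3) = 5/21.
Σ Z·P over the event = 6·(5/21) = 10/7.
E[Z | X = 3] = (10/7) / (5/21) = 6.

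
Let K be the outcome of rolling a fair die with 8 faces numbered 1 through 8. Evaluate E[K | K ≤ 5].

Given K ≤ 5, K is equally likely to be any of {1, 2, 3, 4, 5}.
E[K | K ≤ 5] = (1 + 2 + 3 + 4 + 5) / 5 = 3.

3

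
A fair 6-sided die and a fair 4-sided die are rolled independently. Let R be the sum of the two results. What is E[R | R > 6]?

8

P(R > 6) = 5/12.
Σ over the event: 7·1/6 + 8·1/8 + 9·1/12 + 10·1/24 = 10/3.
E[R | R > 6] = (10/3) / (5/12) = 8.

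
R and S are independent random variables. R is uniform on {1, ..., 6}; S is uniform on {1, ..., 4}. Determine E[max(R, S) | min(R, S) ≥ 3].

37/8

Outcomes with min(R, S) ≥ 3: (3,3), (3,4), (4,3), (4,4), (5,3), (5,4), (6,3), (6,4), each with probability 1/24.
E[max(R, S) | min(R, S) ≥ 3] = (3 + 4 + 4 + 4 + 5 + 5 + 6 + 6) / 8 = 37/8.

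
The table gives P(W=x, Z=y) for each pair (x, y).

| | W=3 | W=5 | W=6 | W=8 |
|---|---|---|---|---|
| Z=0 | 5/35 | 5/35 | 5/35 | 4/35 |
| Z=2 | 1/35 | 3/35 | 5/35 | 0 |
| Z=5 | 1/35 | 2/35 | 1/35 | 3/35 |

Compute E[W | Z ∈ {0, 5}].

P(Z ∈ {0, 5}) = 26/35.
Summing W·P(W=x,Z=y) over the conditioning event gives 29/7.
E[W | Z ∈ {0, 5}] = (29/7) / (26/35) = 145/26.

145/26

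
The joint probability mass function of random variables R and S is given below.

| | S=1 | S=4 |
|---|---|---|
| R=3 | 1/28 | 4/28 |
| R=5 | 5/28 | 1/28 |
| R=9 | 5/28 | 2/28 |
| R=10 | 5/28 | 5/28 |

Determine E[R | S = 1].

P(S = 1) = 4/7.
Σ R·P over the event = 3·(1/28) + 5·(5/28) + 9·(5/28) + 10·(5/28) = 123/28.
E[R | S = 1] = (123/28) / (4/7) = 123/16.

123/16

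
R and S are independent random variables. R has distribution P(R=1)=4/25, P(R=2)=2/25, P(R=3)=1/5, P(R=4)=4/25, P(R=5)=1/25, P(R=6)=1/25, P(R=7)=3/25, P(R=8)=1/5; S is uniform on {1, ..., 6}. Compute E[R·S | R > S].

P(R > S) = 27/50.
Summing RS·P(x,y) over outcomes with R > S gives 261/25.
E[R·S | R > S] = (261/25) / (27/50) = 58/3.

58/3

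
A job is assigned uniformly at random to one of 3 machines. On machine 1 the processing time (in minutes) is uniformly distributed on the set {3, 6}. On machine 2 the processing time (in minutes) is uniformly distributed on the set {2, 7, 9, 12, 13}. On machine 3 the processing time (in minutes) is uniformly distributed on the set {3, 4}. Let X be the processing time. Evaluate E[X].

E[X | machine 1] = (3+6)/2 = 9/2.
E[X | machine 2] = (2+7+9+12+13)/5 = 43/5.
E[X | machine 3] = (3+4)/2 = 7/2.
E[X] = (1/3)·(9/2) + (1/3)·(43/5) + (1/3)·(7/2) = 83/15.

83/15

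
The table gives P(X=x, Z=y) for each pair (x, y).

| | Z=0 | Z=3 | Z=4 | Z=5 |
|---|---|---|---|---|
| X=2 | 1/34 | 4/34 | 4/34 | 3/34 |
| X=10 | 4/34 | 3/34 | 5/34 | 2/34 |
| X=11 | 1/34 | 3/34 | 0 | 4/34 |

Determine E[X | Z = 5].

70/9

P(Z = 5) = 9/34.
Σ X·P over the event = 2·(3/34) + 10·(2/34) + 11·(4/34) = 35/17.
E[X | Z = 5] = (35/17) / (9/34) = 70/9.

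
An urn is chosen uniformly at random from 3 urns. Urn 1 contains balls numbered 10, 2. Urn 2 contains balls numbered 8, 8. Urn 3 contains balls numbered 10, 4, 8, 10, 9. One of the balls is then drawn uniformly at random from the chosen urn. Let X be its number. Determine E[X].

E[X | urn 1] = (10+2)/2 = 6.
E[X | urn 2] = (8+8)/2 = 8.
E[X | urn 3] = (10+4+8+10+9)/5 = 41/5.
By the law of total expectation,
E[X] = (1/3)·(6) + (1/3)·(8) + (1/3)·(41/5) = 37/5.

37/5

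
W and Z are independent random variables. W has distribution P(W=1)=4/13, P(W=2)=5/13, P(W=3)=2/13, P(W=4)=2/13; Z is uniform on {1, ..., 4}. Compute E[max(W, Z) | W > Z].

46/15

P(W > Z) = 15/52.
Summing max(W,Z)·P(x,y) over outcomes with W > Z gives 23/26.
E[max(W, Z) | W > Z] = (23/26) / (15/52) = 46/15.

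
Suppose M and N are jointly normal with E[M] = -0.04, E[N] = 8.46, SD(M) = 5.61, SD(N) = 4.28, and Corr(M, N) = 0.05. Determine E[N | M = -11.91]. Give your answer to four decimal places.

The regression of N on M has slope ρ·σ_N/σ_M and passes through (μ_M, μ_N).
E[N | M=-11.91] = 8.46 + (0.05)·(4.28/5.61)·(-11.91 − (-0.04)) = 8.46 + (0.038146)·(-11.87) = 8.0072.

8.0072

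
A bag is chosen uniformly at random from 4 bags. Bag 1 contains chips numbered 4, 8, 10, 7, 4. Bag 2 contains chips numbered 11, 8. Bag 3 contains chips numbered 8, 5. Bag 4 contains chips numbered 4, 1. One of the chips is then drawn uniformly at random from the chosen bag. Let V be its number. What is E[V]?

251/40

E[V | bag 1] = (4+8+10+7+4)/5 = 33/5.
E[V | bag 2] = (11+8)/2 = 19/2.
E[V | bag 3] = (8+5)/2 = 13/2.
E[V | bag 4] = (4+1)/2 = 5/2.
By the law of total expectation,
E[V] = (1/4)·(33/5) + (1/4)·(19/2) + (1/4)·(13/2) + (1/4)·(5/2) = 251/40.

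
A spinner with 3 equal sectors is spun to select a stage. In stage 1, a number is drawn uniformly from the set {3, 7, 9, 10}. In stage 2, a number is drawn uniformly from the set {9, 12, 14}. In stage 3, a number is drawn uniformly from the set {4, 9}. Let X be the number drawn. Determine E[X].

E[X | stage 1] = (3+7+9+10)/4 = 29/4.
E[X | stage 2] = (9+12+14)/3 = 35/3.
E[X | stage 3] = (4+9)/2 = 13/2.
E[X] = (1/3)·(29/4) + (1/3)·(35/3) + (1/3)·(13/2) = 305/36.

305/36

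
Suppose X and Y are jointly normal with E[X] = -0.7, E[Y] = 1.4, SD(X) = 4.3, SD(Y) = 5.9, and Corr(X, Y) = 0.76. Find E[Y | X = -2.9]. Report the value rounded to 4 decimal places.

-0.8941

E[Y | X=x] = μ_Y + ρ(σ_Y/σ_X)(x − μ_X) for jointly normal variables.
E[Y | X=-2.9] = 1.4 + (0.76)·(5.9/4.3)·(-2.9 − (-0.7)) = 1.4 + (1.04279)·(-2.2) = -0.8941.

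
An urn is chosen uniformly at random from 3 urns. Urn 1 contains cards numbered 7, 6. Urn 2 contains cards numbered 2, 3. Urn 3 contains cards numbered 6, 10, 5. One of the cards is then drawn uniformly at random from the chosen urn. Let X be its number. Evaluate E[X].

E[X | urn 1] = (7+6)/2 = 13/2.
E[X | urn 2] = (2+3)/2 = 5/2.
E[X | urn 3] = (6+10+5)/3 = 7.
E[X] = (1/3)·(13/2) + (1/3)·(5/2) + (1/3)·(7) = 16/3.

16/3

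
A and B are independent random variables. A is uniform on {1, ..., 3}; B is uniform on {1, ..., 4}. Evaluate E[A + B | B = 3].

5

P(B = 3) = 1/4.
Summing (A+B)·P(x,y) over outcomes with B = 3 gives 5/4.
E[A + B | B = 3] = (5/4) / (1/4) = 5.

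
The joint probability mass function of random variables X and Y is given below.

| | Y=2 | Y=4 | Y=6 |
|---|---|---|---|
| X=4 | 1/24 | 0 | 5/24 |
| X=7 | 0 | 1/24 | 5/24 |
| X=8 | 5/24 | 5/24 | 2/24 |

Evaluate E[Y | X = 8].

7/2

P(X = 8) = 1/2.
Σ Y·P over the event = 2·(5/24) + 4·(5/24) + 6·(2/24) = 7/4.
E[Y | X = 8] = (7/4) / (1/2) = 7/2.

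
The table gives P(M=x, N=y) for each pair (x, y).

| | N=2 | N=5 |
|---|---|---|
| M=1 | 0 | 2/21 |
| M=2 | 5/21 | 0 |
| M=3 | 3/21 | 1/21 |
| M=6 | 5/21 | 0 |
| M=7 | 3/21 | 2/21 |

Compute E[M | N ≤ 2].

35/8

P(N ≤ 2) = 16/21.
Summing M·P(M=x,N=y) over the conditioning event gives 10/3.
E[M | N ≤ 2] = (10/3) / (16/21) = 35/8.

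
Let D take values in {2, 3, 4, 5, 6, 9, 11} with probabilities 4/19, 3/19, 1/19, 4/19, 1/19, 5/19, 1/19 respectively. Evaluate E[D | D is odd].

85/13

P(D is odd) = 13/19.
Σ over the event: 3·3/19 + 5·4/19 + 9·5/19 + 11·1/19 = 85/19.
E[D | D is odd] = (85/19) / (13/19) = 85/13.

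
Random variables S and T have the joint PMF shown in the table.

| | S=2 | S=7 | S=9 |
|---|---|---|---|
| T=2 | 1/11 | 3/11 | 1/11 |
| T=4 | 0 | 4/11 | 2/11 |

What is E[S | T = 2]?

32/5

P(T = 2) = 5/11.
Σ S·P over the event = 2·(1/11) + 7·(3/11) + 9·(1/11) = 32/11.
E[S | T = 2] = (32/11) / (5/11) = 32/5.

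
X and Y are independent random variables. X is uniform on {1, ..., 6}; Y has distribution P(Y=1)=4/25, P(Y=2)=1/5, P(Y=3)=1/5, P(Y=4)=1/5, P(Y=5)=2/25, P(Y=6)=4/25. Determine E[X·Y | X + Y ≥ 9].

P(X + Y ≥ 9) = 37/150.
Summing XY·P(x,y) over outcomes with X + Y ≥ 9 gives 446/75.
E[X·Y | X + Y ≥ 9] = (446/75) / (37/150) = 892/37.

892/37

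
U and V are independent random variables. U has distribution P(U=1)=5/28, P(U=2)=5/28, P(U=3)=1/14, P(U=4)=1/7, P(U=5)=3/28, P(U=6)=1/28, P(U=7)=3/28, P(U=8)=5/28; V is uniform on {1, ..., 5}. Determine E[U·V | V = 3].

51/4

P(V = 3) = 1/5.
Summing UV·P(x,y) over outcomes with V = 3 gives 51/20.
E[U·V | V = 3] = (51/20) / (1/5) = 51/4.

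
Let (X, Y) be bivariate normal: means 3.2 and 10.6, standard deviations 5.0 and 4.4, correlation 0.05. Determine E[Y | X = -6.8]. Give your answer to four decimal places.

E[Y | X=x] = μ_Y + ρ(σ_Y/σ_X)(x − μ_X) for jointly normal variables.
E[Y | X=-6.8] = 10.6 + (0.05)·(4.4/5.0)·(-6.8 − (3.2)) = 10.6 + (0.044)·(-10) = 10.1600.

10.1600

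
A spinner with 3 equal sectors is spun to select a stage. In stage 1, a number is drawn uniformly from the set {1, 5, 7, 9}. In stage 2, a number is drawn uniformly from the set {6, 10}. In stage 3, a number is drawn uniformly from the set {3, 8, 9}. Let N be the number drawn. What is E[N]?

E[N | stage 1] = (1+5+7+9)/4 = 11/2.
E[N | stage 2] = (6+10)/2 = 8.
E[N | stage 3] = (3+8+9)/3 = 20/3.
By the law of total expectation,
E[N] = (1/3)·(11/2) + (1/3)·(8) + (1/3)·(20/3) = 121/18.

121/18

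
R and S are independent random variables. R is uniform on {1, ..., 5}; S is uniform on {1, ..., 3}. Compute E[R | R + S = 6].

Outcomes with R + S = 6: (3,3), (4,2), (5,1), each with probability 1/15.
E[R | R + S = 6] = (3 + 4 + 5) / 3 = 4.

4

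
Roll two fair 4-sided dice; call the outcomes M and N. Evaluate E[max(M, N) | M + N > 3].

45/13

P(M + N > 3) = 13/16.
Summing max(M,N)·P(x,y) over outcomes with M + N > 3 gives 45/16.
E[max(M, N) | M + N > 3] = (45/16) / (13/16) = 45/13.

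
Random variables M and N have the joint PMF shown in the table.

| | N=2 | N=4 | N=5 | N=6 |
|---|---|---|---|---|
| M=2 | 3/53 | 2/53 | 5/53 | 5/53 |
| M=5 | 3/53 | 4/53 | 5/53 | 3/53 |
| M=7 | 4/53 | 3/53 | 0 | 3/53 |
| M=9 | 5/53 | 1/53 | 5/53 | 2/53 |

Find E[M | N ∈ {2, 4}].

P(N ∈ {2, 4}) = 25/53.
Σ M·P over the event = 2·(3/53) + 2·(2/53) + 5·(3/53) + 5·(4/53) + 7·(4/53) + 7·(3/53) + 9·(5/53) + 9·(1/53) = 148/53.
E[M | N ∈ {2, 4}] = (148/53) / (25/53) = 148/25.

148/25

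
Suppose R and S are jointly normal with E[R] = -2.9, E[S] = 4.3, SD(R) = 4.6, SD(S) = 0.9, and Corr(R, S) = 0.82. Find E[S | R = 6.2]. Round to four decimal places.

The regression of S on R has slope ρ·σ_S/σ_R and passes through (μ_R, μ_S).
E[S | R=6.2] = 4.3 + (0.82)·(0.9/4.6)·(6.2 − (-2.9)) = 4.3 + (0.160435)·(9.1) = 5.7600.

5.7600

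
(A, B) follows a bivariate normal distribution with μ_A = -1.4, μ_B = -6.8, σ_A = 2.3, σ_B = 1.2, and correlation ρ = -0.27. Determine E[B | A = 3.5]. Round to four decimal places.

For a bivariate normal, E[B | A=x] = μ_B + ρ·(σ_B/σ_A)·(x − μ_A).
E[B | A=3.5] = -6.8 + (-0.27)·(1.2/2.3)·(3.5 − (-1.4)) = -6.8 + (-0.14087)·(4.9) = -7.4903.

-7.4903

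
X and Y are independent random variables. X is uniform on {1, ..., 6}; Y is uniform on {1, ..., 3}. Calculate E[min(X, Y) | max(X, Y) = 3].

Outcomes with max(X, Y) = 3: (1,3), (2,3), (3,1), (3,2), (3,3), each with probability 1/18.
E[min(X, Y) | max(X, Y) = 3] = (1 + 2 + 1 + 2 + 3) / 5 = 9/5.

9/5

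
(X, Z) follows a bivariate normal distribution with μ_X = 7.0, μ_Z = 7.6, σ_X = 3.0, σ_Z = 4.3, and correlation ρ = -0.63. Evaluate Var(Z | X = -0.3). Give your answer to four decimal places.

11.1513

Var(Z | X=x) = (1 − ρ²)·σ_Z².
Var(Z | X=-0.3) = (4.3)²·(1 − (-0.63)²) = 18.49·0.6031 = 11.1513.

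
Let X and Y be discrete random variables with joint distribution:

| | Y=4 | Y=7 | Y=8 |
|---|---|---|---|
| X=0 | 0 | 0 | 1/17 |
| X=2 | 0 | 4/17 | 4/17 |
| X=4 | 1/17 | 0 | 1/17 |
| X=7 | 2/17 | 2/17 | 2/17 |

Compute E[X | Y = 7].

11/3

P(Y = 7) = 6/17.
Σ X·P over the event = 2·(4/17) + 7·(2/17) = 22/17.
E[X | Y = 7] = (22/17) / (6/17) = 11/3.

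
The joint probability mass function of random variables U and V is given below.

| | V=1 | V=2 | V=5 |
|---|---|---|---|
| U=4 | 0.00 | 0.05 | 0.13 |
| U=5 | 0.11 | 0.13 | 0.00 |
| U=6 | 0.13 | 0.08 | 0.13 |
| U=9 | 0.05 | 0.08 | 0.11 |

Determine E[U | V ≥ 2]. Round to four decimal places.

P(V ≥ 2) = 0.71.
Σ U·P over the event = 4·(0.05) + 4·(0.13) + 5·(0.13) + 6·(0.08) + 6·(0.13) + 9·(0.08) + 9·(0.11) = 4.34.
E[U | V ≥ 2] = (4.34) / (0.71) = 6.1127.

6.1127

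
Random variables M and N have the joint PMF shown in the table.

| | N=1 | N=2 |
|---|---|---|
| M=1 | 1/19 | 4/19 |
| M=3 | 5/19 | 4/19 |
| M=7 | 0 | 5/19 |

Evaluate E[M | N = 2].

P(N = 2) = 13/19.
Σ M·P over the event = 1·(4/19) + 3·(4/19) + 7·(5/19) = 51/19.
E[M | N = 2] = (51/19) / (13/19) = 51/13.

51/13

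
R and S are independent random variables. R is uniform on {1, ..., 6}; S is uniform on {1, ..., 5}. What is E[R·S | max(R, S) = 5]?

125/9

Outcomes with max(R, S) = 5: (1,5), (2,5), (3,5), (4,5), (5,1), (5,2), (5,3), (5,4), (5,5), each with probability 1/30.
E[R·S | max(R, S) = 5] = (5 + 10 + 15 + 20 + 5 + 10 + 15 + 20 + 25) / 9 = 125/9.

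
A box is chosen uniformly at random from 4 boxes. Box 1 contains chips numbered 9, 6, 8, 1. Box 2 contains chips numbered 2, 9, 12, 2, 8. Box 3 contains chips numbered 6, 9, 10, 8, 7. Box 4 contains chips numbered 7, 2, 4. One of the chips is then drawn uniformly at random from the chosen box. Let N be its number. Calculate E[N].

187/30

E[N | box 1] = (9+6+8+1)/4 = 6.
E[N | box 2] = (2+9+12+2+8)/5 = 33/5.
E[N | box 3] = (6+9+10+8+7)/5 = 8.
E[N | box 4] = (7+2+4)/3 = 13/3.
By the law of total expectation,
E[N] = (1/4)·(6) + (1/4)·(33/5) + (1/4)·(8) + (1/4)·(13/3) = 187/30.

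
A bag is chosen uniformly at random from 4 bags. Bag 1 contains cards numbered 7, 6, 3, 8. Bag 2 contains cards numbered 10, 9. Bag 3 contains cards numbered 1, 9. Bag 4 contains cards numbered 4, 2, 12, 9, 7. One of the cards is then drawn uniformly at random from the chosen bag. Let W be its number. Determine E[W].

E[W | bag 1] = (7+6+3+8)/4 = 6.
E[W | bag 2] = (10+9)/2 = 19/2.
E[W | bag 3] = (1+9)/2 = 5.
E[W | bag 4] = (4+2+12+9+7)/5 = 34/5.
By the law of total expectation,
E[W] = (1/4)·(6) + (1/4)·(19/2) + (1/4)·(5) + (1/4)·(34/5) = 273/40.

273/40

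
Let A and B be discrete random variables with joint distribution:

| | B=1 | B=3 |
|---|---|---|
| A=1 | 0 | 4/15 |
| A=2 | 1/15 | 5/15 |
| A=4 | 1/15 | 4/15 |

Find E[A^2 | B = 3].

88/13

P(B = 3) = 13/15.
Σ A^2·P over the event = 1·(4/15) + 4·(5/15) + 16·(4/15) = 88/15.
E[A^2 | B = 3] = (88/15) / (13/15) = 88/13.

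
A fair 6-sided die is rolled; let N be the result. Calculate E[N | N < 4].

2

Given N < 4, N is equally likely to be any of {1, 2, 3}.
E[N | N < 4] = (1 + 2 + 3) / 3 = 2.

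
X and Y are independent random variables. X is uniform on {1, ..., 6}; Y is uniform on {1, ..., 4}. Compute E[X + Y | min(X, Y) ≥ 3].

Outcomes with min(X, Y) ≥ 3: (3,3), (3,4), (4,3), (4,4), (5,3), (5,4), (6,3), (6,4), each with probability 1/24.
E[X + Y | min(X, Y) ≥ 3] = (6 + 7 + 7 + 8 + 8 + 9 + 9 + 10) / 8 = 8.

8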